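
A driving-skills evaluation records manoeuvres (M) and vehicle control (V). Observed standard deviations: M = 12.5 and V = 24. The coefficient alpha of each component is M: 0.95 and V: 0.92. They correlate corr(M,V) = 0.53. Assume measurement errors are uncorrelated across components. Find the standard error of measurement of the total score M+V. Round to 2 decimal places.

7.34

Var(total) = 732.25 + 318 = 1050.25.
True-score variance = 678.358 + 318 = 996.358, so reliability = 0.9487.
Error variance = 1050.25 − 996.358 = 53.8925; SEM = √53.8925 = 7.34.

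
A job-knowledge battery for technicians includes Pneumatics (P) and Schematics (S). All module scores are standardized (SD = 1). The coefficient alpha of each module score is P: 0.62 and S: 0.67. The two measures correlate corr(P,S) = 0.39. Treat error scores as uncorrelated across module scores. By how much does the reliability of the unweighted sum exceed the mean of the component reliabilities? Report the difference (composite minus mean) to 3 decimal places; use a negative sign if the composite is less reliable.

Var(sum) = 2 + 0.78 = 2.78; true-score variance = 1.29 + 0.78 = 2.07; composite reliability = 0.7446.
Mean component reliability = 0.6450.
Difference = 0.7446 − 0.6450 = 0.100.

0.100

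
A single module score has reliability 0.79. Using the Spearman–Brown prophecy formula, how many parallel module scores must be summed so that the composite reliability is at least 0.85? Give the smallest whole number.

k ≥ ρ*(1−ρ₁)/(ρ₁(1−ρ*)) = 0.85·0.21 / (0.79·0.15) = 1.506.
Smallest integer k = 2.

2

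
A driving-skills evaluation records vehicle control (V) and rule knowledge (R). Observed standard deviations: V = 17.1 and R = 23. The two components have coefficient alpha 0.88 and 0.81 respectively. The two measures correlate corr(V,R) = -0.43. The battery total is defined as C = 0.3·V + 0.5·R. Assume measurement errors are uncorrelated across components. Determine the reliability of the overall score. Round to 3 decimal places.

Var(C) = 0.3²·17.1² + 0.5²·23² + 2·[0.15·17.1·23·(-0.43)] = 158.567 − 50.7357 = 107.831.
Because errors are independent across components, Cov(Tᵢ,Tⱼ) = Cov(Xᵢ,Xⱼ); the off-diagonal part of the true-score variance is the same as above.
True-score variance = [0.3²·17.1²·0.88 + 0.5²·23²·0.81] − 50.7357 = 130.281 − 50.7357 = 79.5457.
Reliability = 79.5457 / 107.831 = 0.738.

0.738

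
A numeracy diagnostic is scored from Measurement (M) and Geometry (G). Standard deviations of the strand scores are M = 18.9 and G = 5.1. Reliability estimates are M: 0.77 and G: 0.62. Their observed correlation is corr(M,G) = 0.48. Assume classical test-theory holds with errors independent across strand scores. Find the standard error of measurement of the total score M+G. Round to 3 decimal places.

9.594

Var(total) = 383.22 + 92.5344 = 475.754.
True-score variance = 291.178 + 92.5344 = 383.712, so reliability = 0.8065.
Error variance = 475.754 − 383.712 = 92.0421; SEM = √92.0421 = 9.594.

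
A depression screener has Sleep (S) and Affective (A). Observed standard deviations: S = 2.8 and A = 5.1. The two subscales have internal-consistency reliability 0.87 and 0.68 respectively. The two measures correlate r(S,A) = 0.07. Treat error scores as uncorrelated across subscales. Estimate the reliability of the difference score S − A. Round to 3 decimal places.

0.707

Var(S−A) = 2.8² + 5.1² − 2·2.8·5.1·0.07 = 33.85 − 1.9992 = 31.8508.
Under uncorrelated errors the observed covariances equal the true-score covariances, so only the own-variance terms attenuate.
True-score variance = [2.8²·0.87 + 5.1²·0.68] − 1.9992 = 24.5076 − 1.9992 = 22.5084.
Reliability = 22.5084 / 31.8508 = 0.707.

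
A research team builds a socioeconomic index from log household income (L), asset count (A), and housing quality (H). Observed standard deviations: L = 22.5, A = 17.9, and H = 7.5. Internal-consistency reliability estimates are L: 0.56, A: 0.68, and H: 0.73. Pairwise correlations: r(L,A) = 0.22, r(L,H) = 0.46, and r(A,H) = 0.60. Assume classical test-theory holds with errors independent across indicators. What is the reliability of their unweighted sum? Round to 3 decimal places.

0.753

Var(L+A+H) = 22.5² + 17.9² + 7.5² + 2·[22.5·17.9·0.22 + 22.5·7.5·0.46 + 17.9·7.5·0.60] = 882.91 + 493.56 = 1376.47.
Because errors are independent across components, Cov(Tᵢ,Tⱼ) = Cov(Xᵢ,Xⱼ); the off-diagonal part of the true-score variance is the same as above.
True-score variance = [22.5²·0.56 + 17.9²·0.68 + 7.5²·0.73] + 493.56 = 542.441 + 493.56 = 1036.
Reliability = 1036 / 1376.47 = 0.753.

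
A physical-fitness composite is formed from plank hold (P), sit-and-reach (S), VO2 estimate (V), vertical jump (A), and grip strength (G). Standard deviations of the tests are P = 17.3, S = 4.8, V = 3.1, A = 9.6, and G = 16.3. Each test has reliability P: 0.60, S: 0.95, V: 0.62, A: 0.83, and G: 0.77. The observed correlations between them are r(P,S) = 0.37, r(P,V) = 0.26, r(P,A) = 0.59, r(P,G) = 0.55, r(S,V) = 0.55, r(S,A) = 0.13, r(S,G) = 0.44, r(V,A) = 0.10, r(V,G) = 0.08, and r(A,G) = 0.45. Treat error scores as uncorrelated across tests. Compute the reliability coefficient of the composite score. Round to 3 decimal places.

0.869

Var(P+S+V+A+G) = 17.3² + 4.8² + 3.1² + 9.6² + 16.3² + 2·[17.3·4.8·0.37 + 17.3·3.1·0.26 + 17.3·9.6·0.59 + 17.3·16.3·0.55 + 4.8·3.1·0.55 + 4.8·9.6·0.13 + 4.8·16.3·0.44 + 3.1·9.6·0.10 + 3.1·16.3·0.08 + 9.6·16.3·0.45] = 689.79 + 847.569 = 1537.36.
With uncorrelated errors the cross-covariances are all true-score covariance, so they carry over unchanged; only the diagonal terms shrink to ρᵢσᵢ².
True-score variance = [17.3²·0.60 + 4.8²·0.95 + 3.1²·0.62 + 9.6²·0.83 + 16.3²·0.77] + 847.569 = 488.494 + 847.569 = 1336.06.
Reliability = 1336.06 / 1537.36 = 0.869.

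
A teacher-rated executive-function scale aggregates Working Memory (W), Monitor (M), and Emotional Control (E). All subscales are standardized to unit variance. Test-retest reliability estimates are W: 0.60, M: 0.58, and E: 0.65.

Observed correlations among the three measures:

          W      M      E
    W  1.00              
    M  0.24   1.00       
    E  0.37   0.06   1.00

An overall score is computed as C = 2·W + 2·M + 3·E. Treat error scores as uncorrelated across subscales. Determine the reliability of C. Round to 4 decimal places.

0.7330

Var(C) = 2² + 2² + 3² + 2·[4·0.24 + 6·0.37 + 6·0.06] = 17 + 7.08 = 24.08.
Under uncorrelated errors the observed covariances equal the true-score covariances, so only the own-variance terms attenuate.
True-score variance = [2²·0.60 + 2²·0.58 + 3²·0.65] + 7.08 = 10.57 + 7.08 = 17.65.
Reliability = 17.65 / 24.08 = 0.7330.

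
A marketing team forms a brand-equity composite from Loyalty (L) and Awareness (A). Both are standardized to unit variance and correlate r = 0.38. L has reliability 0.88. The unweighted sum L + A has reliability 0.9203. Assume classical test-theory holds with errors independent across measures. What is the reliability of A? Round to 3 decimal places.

0.900

Var(L+A) = 2 + 2·0.38 = 2.760.
True-score variance = ρ_L + ρ_A + 2·0.38, so 0.9203 = (0.88 + ρ_A + 0.76) / 2.760.
ρ_A = 0.9203·2.760 − 0.88 − 0.76 = 0.900.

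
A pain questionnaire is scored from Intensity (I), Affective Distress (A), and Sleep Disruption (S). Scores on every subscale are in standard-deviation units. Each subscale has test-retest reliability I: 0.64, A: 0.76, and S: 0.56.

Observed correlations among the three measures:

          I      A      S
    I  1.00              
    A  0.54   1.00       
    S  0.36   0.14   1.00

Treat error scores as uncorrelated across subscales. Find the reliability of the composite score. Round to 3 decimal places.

Var(I+A+S) = 3 + 2·[0.54 + 0.36 + 0.14] = 3 + 2.08 = 5.08.
With uncorrelated errors the cross-covariances are all true-score covariance, so they carry over unchanged; only the diagonal terms shrink to ρᵢσᵢ².
True-score variance = [0.64 + 0.76 + 0.56] + 2.08 = 1.96 + 2.08 = 4.04.
Reliability = 4.04 / 5.08 = 0.795.

0.795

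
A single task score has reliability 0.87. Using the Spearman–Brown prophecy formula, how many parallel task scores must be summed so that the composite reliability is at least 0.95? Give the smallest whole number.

k ≥ ρ*(1−ρ₁)/(ρ₁(1−ρ*)) = 0.95·0.13 / (0.87·0.05) = 2.839.
Smallest integer k = 3.

3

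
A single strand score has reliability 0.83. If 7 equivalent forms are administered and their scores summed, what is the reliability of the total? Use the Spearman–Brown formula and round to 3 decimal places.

0.972

ρ_k = kρ / (1 + (k−1)ρ) = 7·0.83 / (1 + 6·0.83) = 5.810 / 5.980 = 0.972.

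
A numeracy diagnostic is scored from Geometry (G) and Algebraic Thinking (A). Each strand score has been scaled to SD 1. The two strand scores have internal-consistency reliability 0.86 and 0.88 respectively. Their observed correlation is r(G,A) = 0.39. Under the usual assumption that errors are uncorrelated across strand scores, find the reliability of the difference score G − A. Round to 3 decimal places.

Var(G−A) = 1 + 1 − 2·0.39 = 2 − 0.78 = 1.22.
Because errors are independent across components, Cov(Tᵢ,Tⱼ) = Cov(Xᵢ,Xⱼ); the off-diagonal part of the true-score variance is the same as above.
True-score variance = [0.86 + 0.88] − 0.78 = 1.74 − 0.78 = 0.96.
Reliability = 0.96 / 1.22 = 0.787.

0.787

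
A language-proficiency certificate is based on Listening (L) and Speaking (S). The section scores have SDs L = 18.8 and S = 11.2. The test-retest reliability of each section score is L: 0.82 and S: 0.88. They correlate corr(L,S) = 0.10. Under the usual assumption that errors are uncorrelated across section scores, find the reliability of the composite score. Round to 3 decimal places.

0.849

Var(L+S) = 18.8² + 11.2² + 2·[18.8·11.2·0.10] = 478.88 + 42.112 = 520.992.
Under uncorrelated errors the observed covariances equal the true-score covariances, so only the own-variance terms attenuate.
True-score variance = [18.8²·0.82 + 11.2²·0.88] + 42.112 = 400.208 + 42.112 = 442.32.
Reliability = 442.32 / 520.992 = 0.849.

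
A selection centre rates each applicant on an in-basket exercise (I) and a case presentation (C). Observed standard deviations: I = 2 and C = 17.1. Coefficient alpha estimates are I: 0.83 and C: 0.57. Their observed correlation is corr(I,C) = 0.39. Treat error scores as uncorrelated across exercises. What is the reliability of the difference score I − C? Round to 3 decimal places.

0.531

Var(I−C) = 2² + 17.1² − 2·2·17.1·0.39 = 296.41 − 26.676 = 269.734.
Under uncorrelated errors the observed covariances equal the true-score covariances, so only the own-variance terms attenuate.
True-score variance = [2²·0.83 + 17.1²·0.57] − 26.676 = 169.994 − 26.676 = 143.318.
Reliability = 143.318 / 269.734 = 0.531.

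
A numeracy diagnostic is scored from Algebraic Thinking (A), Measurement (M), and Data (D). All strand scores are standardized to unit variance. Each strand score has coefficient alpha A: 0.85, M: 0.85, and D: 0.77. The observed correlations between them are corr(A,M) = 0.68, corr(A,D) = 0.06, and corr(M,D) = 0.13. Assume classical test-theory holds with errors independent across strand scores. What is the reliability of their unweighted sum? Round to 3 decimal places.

Var(A+M+D) = 3 + 2·[0.68 + 0.06 + 0.13] = 3 + 1.74 = 4.74.
With uncorrelated errors the cross-covariances are all true-score covariance, so they carry over unchanged; only the diagonal terms shrink to ρᵢσᵢ².
True-score variance = [0.85 + 0.85 + 0.77] + 1.74 = 2.47 + 1.74 = 4.21.
Reliability = 4.21 / 4.74 = 0.888.

0.888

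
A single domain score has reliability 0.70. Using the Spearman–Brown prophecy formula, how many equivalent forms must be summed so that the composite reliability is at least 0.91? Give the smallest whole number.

k ≥ ρ*(1−ρ₁)/(ρ₁(1−ρ*)) = 0.91·0.30 / (0.70·0.09) = 4.333.
Smallest integer k = 5.

5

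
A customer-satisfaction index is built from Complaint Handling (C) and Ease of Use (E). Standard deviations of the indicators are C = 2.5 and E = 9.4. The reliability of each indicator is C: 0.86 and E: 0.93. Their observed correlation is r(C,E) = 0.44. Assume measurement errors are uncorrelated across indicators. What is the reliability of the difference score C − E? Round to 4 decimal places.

0.9045

Var(C−E) = 2.5² + 9.4² − 2·2.5·9.4·0.44 = 94.61 − 20.68 = 73.93.
With uncorrelated errors the cross-covariances are all true-score covariance, so they carry over unchanged; only the diagonal terms shrink to ρᵢσᵢ².
True-score variance = [2.5²·0.86 + 9.4²·0.93] − 20.68 = 87.5498 − 20.68 = 66.8698.
Reliability = 66.8698 / 73.93 = 0.9045.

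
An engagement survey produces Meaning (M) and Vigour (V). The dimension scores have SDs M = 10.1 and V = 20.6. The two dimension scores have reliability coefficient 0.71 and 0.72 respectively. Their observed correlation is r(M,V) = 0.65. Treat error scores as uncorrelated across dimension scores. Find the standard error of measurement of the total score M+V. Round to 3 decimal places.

12.182

Var(total) = 526.37 + 270.478 = 796.848.
True-score variance = 377.966 + 270.478 = 648.444, so reliability = 0.8138.
Error variance = 796.848 − 648.444 = 148.404; SEM = √148.404 = 12.182.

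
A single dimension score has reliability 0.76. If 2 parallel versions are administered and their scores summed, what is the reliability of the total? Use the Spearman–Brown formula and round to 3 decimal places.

0.864

ρ_k = kρ / (1 + (k−1)ρ) = 2·0.76 / (1 + 1·0.76) = 1.520 / 1.760 = 0.864.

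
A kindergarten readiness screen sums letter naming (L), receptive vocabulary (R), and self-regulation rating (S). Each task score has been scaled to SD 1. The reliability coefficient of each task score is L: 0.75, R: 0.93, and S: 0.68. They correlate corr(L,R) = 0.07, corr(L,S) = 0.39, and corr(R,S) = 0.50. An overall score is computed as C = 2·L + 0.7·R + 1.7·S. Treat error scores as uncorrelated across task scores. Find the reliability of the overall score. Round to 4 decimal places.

0.8284

Var(C) = 2² + 0.7² + 1.7² + 2·[1.4·0.07 + 3.4·0.39 + 1.19·0.50] = 7.38 + 4.038 = 11.418.
Because errors are independent across components, Cov(Tᵢ,Tⱼ) = Cov(Xᵢ,Xⱼ); the off-diagonal part of the true-score variance is the same as above.
True-score variance = [2²·0.75 + 0.7²·0.93 + 1.7²·0.68] + 4.038 = 5.4209 + 4.038 = 9.4589.
Reliability = 9.4589 / 11.418 = 0.8284.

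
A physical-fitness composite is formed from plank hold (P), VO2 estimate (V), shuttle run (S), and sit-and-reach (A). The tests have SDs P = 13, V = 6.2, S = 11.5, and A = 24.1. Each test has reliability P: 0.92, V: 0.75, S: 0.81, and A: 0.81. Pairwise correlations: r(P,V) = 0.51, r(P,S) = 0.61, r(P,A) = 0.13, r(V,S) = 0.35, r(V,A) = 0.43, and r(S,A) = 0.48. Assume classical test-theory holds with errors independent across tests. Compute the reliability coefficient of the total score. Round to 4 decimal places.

0.9073

Var(P+V+S+A) = 13² + 6.2² + 11.5² + 24.1² + 2·[13·6.2·0.51 + 13·11.5·0.61 + 13·24.1·0.13 + 6.2·11.5·0.35 + 6.2·24.1·0.43 + 11.5·24.1·0.48] = 920.5 + 790.535 = 1711.04.
Because errors are independent across components, Cov(Tᵢ,Tⱼ) = Cov(Xᵢ,Xⱼ); the off-diagonal part of the true-score variance is the same as above.
True-score variance = [13²·0.92 + 6.2²·0.75 + 11.5²·0.81 + 24.1²·0.81] + 790.535 = 761.889 + 790.535 = 1552.42.
Reliability = 1552.42 / 1711.04 = 0.9073.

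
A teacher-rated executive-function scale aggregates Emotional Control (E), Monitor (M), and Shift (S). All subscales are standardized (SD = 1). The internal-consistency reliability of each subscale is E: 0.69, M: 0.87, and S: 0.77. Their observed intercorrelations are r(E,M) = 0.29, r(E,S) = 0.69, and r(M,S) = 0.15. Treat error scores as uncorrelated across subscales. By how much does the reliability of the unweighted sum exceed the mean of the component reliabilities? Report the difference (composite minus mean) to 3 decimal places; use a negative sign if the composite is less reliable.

0.096

Var(sum) = 3 + 2.26 = 5.26; true-score variance = 2.33 + 2.26 = 4.59; composite reliability = 0.8726.
Mean component reliability = 0.7767.
Difference = 0.8726 − 0.7767 = 0.096.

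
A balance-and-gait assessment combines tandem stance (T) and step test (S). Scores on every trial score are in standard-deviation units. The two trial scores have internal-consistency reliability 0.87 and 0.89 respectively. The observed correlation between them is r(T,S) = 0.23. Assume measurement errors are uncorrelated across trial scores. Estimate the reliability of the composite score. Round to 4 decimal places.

Var(T+S) = 2 + 2·[0.23] = 2 + 0.46 = 2.46.
With uncorrelated errors the cross-covariances are all true-score covariance, so they carry over unchanged; only the diagonal terms shrink to ρᵢσᵢ².
True-score variance = [0.87 + 0.89] + 0.46 = 1.76 + 0.46 = 2.22.
Reliability = 2.22 / 2.46 = 0.9024.

0.9024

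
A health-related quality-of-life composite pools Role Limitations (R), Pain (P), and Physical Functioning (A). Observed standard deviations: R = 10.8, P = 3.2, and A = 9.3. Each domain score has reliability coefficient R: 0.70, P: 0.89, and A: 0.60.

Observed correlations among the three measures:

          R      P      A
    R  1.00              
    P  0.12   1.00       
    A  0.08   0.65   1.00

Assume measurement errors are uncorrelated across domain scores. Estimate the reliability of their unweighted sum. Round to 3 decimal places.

0.744

Var(R+P+A) = 10.8² + 3.2² + 9.3² + 2·[10.8·3.2·0.12 + 10.8·9.3·0.08 + 3.2·9.3·0.65] = 213.37 + 63.0528 = 276.423.
Under uncorrelated errors the observed covariances equal the true-score covariances, so only the own-variance terms attenuate.
True-score variance = [10.8²·0.70 + 3.2²·0.89 + 9.3²·0.60] + 63.0528 = 142.656 + 63.0528 = 205.708.
Reliability = 205.708 / 276.423 = 0.744.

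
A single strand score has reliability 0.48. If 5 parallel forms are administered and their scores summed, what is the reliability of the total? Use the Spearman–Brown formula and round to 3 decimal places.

ρ_k = kρ / (1 + (k−1)ρ) = 5·0.48 / (1 + 4·0.48) = 2.400 / 2.920 = 0.822.

0.822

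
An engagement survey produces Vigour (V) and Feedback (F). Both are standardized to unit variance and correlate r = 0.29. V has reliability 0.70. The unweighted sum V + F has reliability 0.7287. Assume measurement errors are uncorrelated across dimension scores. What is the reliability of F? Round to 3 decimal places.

Var(V+F) = 2 + 2·0.29 = 2.580.
True-score variance = ρ_V + ρ_F + 2·0.29, so 0.7287 = (0.70 + ρ_F + 0.58) / 2.580.
ρ_F = 0.7287·2.580 − 0.70 − 0.58 = 0.600.

0.600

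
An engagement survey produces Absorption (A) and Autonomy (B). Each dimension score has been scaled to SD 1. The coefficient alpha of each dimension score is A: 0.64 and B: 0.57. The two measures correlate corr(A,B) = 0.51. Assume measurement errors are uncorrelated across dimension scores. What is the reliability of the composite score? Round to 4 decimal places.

0.7384

Var(A+B) = 2 + 2·[0.51] = 2 + 1.02 = 3.02.
Under uncorrelated errors the observed covariances equal the true-score covariances, so only the own-variance terms attenuate.
True-score variance = [0.64 + 0.57] + 1.02 = 1.21 + 1.02 = 2.23.
Reliability = 2.23 / 3.02 = 0.7384.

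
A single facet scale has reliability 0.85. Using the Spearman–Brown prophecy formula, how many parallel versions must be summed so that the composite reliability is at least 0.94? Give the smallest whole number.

3

k ≥ ρ*(1−ρ₁)/(ρ₁(1−ρ*)) = 0.94·0.15 / (0.85·0.06) = 2.765.
Smallest integer k = 3.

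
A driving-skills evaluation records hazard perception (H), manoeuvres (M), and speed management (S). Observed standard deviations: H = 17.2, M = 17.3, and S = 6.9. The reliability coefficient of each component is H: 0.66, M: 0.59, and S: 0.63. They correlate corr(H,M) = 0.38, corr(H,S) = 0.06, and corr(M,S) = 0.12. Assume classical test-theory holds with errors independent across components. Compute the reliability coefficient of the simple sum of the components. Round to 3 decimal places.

Var(H+M+S) = 17.2² + 17.3² + 6.9² + 2·[17.2·17.3·0.38 + 17.2·6.9·0.06 + 17.3·6.9·0.12] = 642.74 + 269.036 = 911.776.
Under uncorrelated errors the observed covariances equal the true-score covariances, so only the own-variance terms attenuate.
True-score variance = [17.2²·0.66 + 17.3²·0.59 + 6.9²·0.63] + 269.036 = 401.83 + 269.036 = 670.866.
Reliability = 670.866 / 911.776 = 0.736.

0.736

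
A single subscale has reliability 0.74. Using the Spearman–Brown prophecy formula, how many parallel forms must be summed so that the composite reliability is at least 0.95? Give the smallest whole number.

k ≥ ρ*(1−ρ₁)/(ρ₁(1−ρ*)) = 0.95·0.26 / (0.74·0.05) = 6.676.
Smallest integer k = 7.

7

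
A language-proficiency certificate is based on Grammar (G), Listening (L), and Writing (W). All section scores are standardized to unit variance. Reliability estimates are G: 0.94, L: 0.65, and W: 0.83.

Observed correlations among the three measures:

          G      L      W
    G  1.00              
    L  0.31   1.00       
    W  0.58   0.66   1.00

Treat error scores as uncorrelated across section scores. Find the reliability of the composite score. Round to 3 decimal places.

0.905

Var(G+L+W) = 3 + 2·[0.31 + 0.58 + 0.66] = 3 + 3.1 = 6.1.
Under uncorrelated errors the observed covariances equal the true-score covariances, so only the own-variance terms attenuate.
True-score variance = [0.94 + 0.65 + 0.83] + 3.1 = 2.42 + 3.1 = 5.52.
Reliability = 5.52 / 6.1 = 0.905.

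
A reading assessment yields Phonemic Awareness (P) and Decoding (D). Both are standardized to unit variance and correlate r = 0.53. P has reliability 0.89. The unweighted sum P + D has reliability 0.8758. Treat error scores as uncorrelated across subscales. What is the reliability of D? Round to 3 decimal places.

0.730

Var(P+D) = 2 + 2·0.53 = 3.060.
True-score variance = ρ_P + ρ_D + 2·0.53, so 0.8758 = (0.89 + ρ_D + 1.06) / 3.060.
ρ_D = 0.8758·3.060 − 0.89 − 1.06 = 0.730.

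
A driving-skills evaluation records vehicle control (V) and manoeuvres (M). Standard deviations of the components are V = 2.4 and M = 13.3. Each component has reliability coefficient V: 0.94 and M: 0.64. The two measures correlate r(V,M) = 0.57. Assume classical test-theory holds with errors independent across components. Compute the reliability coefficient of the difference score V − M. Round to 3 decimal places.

0.562

Var(V−M) = 2.4² + 13.3² − 2·2.4·13.3·0.57 = 182.65 − 36.3888 = 146.261.
Under uncorrelated errors the observed covariances equal the true-score covariances, so only the own-variance terms attenuate.
True-score variance = [2.4²·0.94 + 13.3²·0.64] − 36.3888 = 118.624 − 36.3888 = 82.2352.
Reliability = 82.2352 / 146.261 = 0.562.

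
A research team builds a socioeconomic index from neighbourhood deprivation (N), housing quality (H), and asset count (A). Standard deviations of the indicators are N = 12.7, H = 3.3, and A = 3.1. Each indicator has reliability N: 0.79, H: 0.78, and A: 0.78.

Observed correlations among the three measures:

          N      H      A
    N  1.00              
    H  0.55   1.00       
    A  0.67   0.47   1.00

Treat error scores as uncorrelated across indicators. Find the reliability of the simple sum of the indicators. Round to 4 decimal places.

0.8678

Var(N+H+A) = 12.7² + 3.3² + 3.1² + 2·[12.7·3.3·0.55 + 12.7·3.1·0.67 + 3.3·3.1·0.47] = 181.79 + 108.473 = 290.263.
Because errors are independent across components, Cov(Tᵢ,Tⱼ) = Cov(Xᵢ,Xⱼ); the off-diagonal part of the true-score variance is the same as above.
True-score variance = [12.7²·0.79 + 3.3²·0.78 + 3.1²·0.78] + 108.473 = 143.409 + 108.473 = 251.882.
Reliability = 251.882 / 290.263 = 0.8678.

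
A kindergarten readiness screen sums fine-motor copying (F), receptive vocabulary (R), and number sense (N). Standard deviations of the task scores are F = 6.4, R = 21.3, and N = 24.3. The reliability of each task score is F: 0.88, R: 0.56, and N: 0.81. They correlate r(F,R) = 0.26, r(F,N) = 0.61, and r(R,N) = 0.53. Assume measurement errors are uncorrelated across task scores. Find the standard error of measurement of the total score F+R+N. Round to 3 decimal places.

Var(total) = 1085.14 + 809.266 = 1894.41.
True-score variance = 768.408 + 809.266 = 1577.67, so reliability = 0.8328.
Error variance = 1894.41 − 1577.67 = 316.732; SEM = √316.732 = 17.797.

17.797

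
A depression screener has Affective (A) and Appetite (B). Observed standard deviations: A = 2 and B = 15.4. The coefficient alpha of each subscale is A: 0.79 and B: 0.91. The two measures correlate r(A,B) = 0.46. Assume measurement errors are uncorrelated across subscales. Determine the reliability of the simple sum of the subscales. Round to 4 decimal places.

Var(A+B) = 2² + 15.4² + 2·[2·15.4·0.46] = 241.16 + 28.336 = 269.496.
With uncorrelated errors the cross-covariances are all true-score covariance, so they carry over unchanged; only the diagonal terms shrink to ρᵢσᵢ².
True-score variance = [2²·0.79 + 15.4²·0.91] + 28.336 = 218.976 + 28.336 = 247.312.
Reliability = 247.312 / 269.496 = 0.9177.

0.9177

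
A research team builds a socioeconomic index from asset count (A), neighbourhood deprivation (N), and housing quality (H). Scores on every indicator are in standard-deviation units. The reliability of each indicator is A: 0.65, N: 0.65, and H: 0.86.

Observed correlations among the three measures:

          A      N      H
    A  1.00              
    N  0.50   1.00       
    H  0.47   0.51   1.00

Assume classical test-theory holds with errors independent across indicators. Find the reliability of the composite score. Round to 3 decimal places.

0.859

Var(A+N+H) = 3 + 2·[0.50 + 0.47 + 0.51] = 3 + 2.96 = 5.96.
With uncorrelated errors the cross-covariances are all true-score covariance, so they carry over unchanged; only the diagonal terms shrink to ρᵢσᵢ².
True-score variance = [0.65 + 0.65 + 0.86] + 2.96 = 2.16 + 2.96 = 5.12.
Reliability = 5.12 / 5.96 = 0.859.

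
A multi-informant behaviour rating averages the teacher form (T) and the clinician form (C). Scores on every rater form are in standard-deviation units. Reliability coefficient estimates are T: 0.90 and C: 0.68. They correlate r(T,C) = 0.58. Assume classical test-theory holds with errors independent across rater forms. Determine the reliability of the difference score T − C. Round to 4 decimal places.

Var(T−C) = 1 + 1 − 2·0.58 = 2 − 1.16 = 0.84.
Because errors are independent across components, Cov(Tᵢ,Tⱼ) = Cov(Xᵢ,Xⱼ); the off-diagonal part of the true-score variance is the same as above.
True-score variance = [0.90 + 0.68] − 1.16 = 1.58 − 1.16 = 0.42.
Reliability = 0.42 / 0.84 = 0.5000.

0.5000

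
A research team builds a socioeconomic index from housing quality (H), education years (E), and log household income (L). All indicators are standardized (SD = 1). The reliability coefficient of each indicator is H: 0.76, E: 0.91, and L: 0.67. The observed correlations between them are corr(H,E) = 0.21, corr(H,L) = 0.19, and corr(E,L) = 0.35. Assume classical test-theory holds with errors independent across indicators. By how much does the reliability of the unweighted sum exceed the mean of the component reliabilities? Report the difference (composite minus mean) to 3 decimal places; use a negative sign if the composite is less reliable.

Var(sum) = 3 + 1.5 = 4.5; true-score variance = 2.34 + 1.5 = 3.84; composite reliability = 0.8533.
Mean component reliability = 0.7800.
Difference = 0.8533 − 0.7800 = 0.073.

0.073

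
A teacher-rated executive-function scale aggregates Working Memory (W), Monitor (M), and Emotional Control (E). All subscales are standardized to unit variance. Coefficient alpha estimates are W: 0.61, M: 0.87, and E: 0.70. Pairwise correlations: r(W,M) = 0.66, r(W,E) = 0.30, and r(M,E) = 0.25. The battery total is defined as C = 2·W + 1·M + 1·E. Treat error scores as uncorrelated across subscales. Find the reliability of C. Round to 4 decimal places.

Var(C) = 2² + 1 + 1 + 2·[2·0.66 + 2·0.30 + 0.25] = 6 + 4.34 = 10.34.
Under uncorrelated errors the observed covariances equal the true-score covariances, so only the own-variance terms attenuate.
True-score variance = [2²·0.61 + 0.87 + 0.70] + 4.34 = 4.01 + 4.34 = 8.35.
Reliability = 8.35 / 10.34 = 0.8075.

0.8075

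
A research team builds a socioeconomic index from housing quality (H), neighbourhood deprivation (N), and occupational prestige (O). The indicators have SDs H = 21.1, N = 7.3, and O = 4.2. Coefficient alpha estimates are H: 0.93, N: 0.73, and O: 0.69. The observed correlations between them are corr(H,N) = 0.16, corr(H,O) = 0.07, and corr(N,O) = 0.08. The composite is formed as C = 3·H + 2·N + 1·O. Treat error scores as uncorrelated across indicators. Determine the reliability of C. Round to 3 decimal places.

Var(C) = 3²·21.1² + 2²·7.3² + 4.2² + 2·[6·21.1·7.3·0.16 + 3·21.1·4.2·0.07 + 2·7.3·4.2·0.08] = 4237.69 + 342.769 = 4580.46.
Because errors are independent across components, Cov(Tᵢ,Tⱼ) = Cov(Xᵢ,Xⱼ); the off-diagonal part of the true-score variance is the same as above.
True-score variance = [3²·21.1²·0.93 + 2²·7.3²·0.73 + 4.2²·0.69] + 342.769 = 3894.19 + 342.769 = 4236.96.
Reliability = 4236.96 / 4580.46 = 0.925.

0.925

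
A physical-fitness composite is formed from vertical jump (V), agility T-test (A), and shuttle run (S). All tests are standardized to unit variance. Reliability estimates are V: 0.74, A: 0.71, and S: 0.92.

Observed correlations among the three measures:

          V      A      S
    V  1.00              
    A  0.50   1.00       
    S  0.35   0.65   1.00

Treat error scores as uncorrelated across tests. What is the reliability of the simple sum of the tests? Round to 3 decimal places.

Var(V+A+S) = 3 + 2·[0.50 + 0.35 + 0.65] = 3 + 3 = 6.
With uncorrelated errors the cross-covariances are all true-score covariance, so they carry over unchanged; only the diagonal terms shrink to ρᵢσᵢ².
True-score variance = [0.74 + 0.71 + 0.92] + 3 = 2.37 + 3 = 5.37.
Reliability = 5.37 / 6 = 0.895.

0.895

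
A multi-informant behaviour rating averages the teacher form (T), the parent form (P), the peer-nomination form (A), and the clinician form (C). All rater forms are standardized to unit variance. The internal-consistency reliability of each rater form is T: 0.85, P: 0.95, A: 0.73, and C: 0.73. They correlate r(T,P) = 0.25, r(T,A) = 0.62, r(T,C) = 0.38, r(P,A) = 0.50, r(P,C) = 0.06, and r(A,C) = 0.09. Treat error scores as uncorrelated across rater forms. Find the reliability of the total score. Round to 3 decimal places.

Var(T+P+A+C) = 4 + 2·[0.25 + 0.62 + 0.38 + 0.50 + 0.06 + 0.09] = 4 + 3.8 = 7.8.
Because errors are independent across components, Cov(Tᵢ,Tⱼ) = Cov(Xᵢ,Xⱼ); the off-diagonal part of the true-score variance is the same as above.
True-score variance = [0.85 + 0.95 + 0.73 + 0.73] + 3.8 = 3.26 + 3.8 = 7.06.
Reliability = 7.06 / 7.8 = 0.905.

0.905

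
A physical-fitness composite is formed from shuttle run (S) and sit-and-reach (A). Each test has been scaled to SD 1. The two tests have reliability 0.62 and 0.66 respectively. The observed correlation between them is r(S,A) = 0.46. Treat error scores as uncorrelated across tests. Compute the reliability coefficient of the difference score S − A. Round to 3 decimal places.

0.333

Var(S−A) = 1 + 1 − 2·0.46 = 2 − 0.92 = 1.08.
With uncorrelated errors the cross-covariances are all true-score covariance, so they carry over unchanged; only the diagonal terms shrink to ρᵢσᵢ².
True-score variance = [0.62 + 0.66] − 0.92 = 1.28 − 0.92 = 0.36.
Reliability = 0.36 / 1.08 = 0.333.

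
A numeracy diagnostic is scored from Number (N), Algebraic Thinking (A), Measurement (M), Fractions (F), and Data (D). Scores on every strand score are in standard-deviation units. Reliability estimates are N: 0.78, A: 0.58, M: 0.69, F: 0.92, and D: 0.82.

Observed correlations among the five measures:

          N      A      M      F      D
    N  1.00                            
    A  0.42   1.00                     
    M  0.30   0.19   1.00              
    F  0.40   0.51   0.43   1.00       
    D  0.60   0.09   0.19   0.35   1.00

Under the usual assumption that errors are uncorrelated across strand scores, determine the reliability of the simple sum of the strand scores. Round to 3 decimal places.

Var(N+A+M+F+D) = 5 + 2·[0.42 + 0.30 + 0.40 + 0.60 + 0.19 + 0.51 + 0.09 + 0.43 + 0.19 + 0.35] = 5 + 6.96 = 11.96.
Under uncorrelated errors the observed covariances equal the true-score covariances, so only the own-variance terms attenuate.
True-score variance = [0.78 + 0.58 + 0.69 + 0.92 + 0.82] + 6.96 = 3.79 + 6.96 = 10.75.
Reliability = 10.75 / 11.96 = 0.899.

0.899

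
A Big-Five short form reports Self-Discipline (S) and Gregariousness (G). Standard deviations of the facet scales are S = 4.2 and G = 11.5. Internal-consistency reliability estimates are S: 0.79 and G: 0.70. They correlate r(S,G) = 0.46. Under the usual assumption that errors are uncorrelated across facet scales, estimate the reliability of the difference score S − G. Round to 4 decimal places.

0.5886

Var(S−G) = 4.2² + 11.5² − 2·4.2·11.5·0.46 = 149.89 − 44.436 = 105.454.
With uncorrelated errors the cross-covariances are all true-score covariance, so they carry over unchanged; only the diagonal terms shrink to ρᵢσᵢ².
True-score variance = [4.2²·0.79 + 11.5²·0.70] − 44.436 = 106.511 − 44.436 = 62.0746.
Reliability = 62.0746 / 105.454 = 0.5886.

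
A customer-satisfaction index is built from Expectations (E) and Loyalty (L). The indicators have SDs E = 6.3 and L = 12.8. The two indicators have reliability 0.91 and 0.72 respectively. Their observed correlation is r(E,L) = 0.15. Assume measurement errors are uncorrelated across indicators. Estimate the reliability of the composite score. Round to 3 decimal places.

Var(E+L) = 6.3² + 12.8² + 2·[6.3·12.8·0.15] = 203.53 + 24.192 = 227.722.
Under uncorrelated errors the observed covariances equal the true-score covariances, so only the own-variance terms attenuate.
True-score variance = [6.3²·0.91 + 12.8²·0.72] + 24.192 = 154.083 + 24.192 = 178.275.
Reliability = 178.275 / 227.722 = 0.783.

0.783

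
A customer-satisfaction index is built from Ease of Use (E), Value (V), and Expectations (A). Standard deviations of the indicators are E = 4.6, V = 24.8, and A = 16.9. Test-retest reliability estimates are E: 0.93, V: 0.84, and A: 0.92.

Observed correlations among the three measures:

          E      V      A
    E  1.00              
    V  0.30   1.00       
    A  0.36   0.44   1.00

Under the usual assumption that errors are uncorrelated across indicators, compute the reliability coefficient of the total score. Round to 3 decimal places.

Var(E+V+A) = 4.6² + 24.8² + 16.9² + 2·[4.6·24.8·0.30 + 4.6·16.9·0.36 + 24.8·16.9·0.44] = 921.81 + 493.246 = 1415.06.
Because errors are independent across components, Cov(Tᵢ,Tⱼ) = Cov(Xᵢ,Xⱼ); the off-diagonal part of the true-score variance is the same as above.
True-score variance = [4.6²·0.93 + 24.8²·0.84 + 16.9²·0.92] + 493.246 = 799.074 + 493.246 = 1292.32.
Reliability = 1292.32 / 1415.06 = 0.913.

0.913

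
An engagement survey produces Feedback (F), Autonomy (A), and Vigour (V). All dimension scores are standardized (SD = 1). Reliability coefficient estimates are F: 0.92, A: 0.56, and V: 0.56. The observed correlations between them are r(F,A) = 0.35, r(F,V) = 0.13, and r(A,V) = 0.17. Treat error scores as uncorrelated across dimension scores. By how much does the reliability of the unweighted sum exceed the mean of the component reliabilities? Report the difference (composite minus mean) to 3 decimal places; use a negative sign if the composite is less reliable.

Var(sum) = 3 + 1.3 = 4.3; true-score variance = 2.04 + 1.3 = 3.34; composite reliability = 0.7767.
Mean component reliability = 0.6800.
Difference = 0.7767 − 0.6800 = 0.097.

0.097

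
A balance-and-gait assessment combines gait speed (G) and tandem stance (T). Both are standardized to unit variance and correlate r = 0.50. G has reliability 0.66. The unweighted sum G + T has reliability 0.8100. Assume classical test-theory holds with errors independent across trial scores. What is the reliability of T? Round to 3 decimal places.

0.770

Var(G+T) = 2 + 2·0.50 = 3.000.
True-score variance = ρ_G + ρ_T + 2·0.50, so 0.8100 = (0.66 + ρ_T + 1.00) / 3.000.
ρ_T = 0.8100·3.000 − 0.66 − 1.00 = 0.770.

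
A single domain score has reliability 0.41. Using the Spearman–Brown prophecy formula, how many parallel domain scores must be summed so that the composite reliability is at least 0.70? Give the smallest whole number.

4

k ≥ ρ*(1−ρ₁)/(ρ₁(1−ρ*)) = 0.70·0.59 / (0.41·0.30) = 3.358.
Smallest integer k = 4.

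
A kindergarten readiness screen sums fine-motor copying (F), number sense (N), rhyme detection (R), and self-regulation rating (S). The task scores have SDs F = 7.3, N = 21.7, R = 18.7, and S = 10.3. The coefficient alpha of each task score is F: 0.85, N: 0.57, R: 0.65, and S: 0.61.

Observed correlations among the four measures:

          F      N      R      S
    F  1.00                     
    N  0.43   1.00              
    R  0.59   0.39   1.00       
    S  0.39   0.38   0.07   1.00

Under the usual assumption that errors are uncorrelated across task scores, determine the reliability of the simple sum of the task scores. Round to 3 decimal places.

Var(F+N+R+S) = 7.3² + 21.7² + 18.7² + 10.3² + 2·[7.3·21.7·0.43 + 7.3·18.7·0.59 + 7.3·10.3·0.39 + 21.7·18.7·0.39 + 21.7·10.3·0.38 + 18.7·10.3·0.07] = 979.96 + 869.312 = 1849.27.
Under uncorrelated errors the observed covariances equal the true-score covariances, so only the own-variance terms attenuate.
True-score variance = [7.3²·0.85 + 21.7²·0.57 + 18.7²·0.65 + 10.3²·0.61] + 869.312 = 605.717 + 869.312 = 1475.03.
Reliability = 1475.03 / 1849.27 = 0.798.

0.798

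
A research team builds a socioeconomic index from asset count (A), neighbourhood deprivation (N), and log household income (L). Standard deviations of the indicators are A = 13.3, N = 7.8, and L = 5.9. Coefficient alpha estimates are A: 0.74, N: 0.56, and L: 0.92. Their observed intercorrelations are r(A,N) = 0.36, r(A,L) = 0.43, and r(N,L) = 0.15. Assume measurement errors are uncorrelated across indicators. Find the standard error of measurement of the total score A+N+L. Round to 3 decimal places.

Var(total) = 272.54 + 155.983 = 428.523.
True-score variance = 196.994 + 155.983 = 352.977, so reliability = 0.8237.
Error variance = 428.523 − 352.977 = 75.5458; SEM = √75.5458 = 8.692.

8.692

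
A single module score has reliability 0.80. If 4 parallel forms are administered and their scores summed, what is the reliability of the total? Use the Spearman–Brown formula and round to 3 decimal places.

0.941

ρ_k = kρ / (1 + (k−1)ρ) = 4·0.80 / (1 + 3·0.80) = 3.200 / 3.400 = 0.941.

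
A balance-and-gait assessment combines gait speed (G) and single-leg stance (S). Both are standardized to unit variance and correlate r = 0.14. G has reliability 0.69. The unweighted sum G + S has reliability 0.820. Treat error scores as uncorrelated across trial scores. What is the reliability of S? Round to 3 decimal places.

0.900

Var(G+S) = 2 + 2·0.14 = 2.280.
True-score variance = ρ_G + ρ_S + 2·0.14, so 0.820 = (0.69 + ρ_S + 0.28) / 2.280.
ρ_S = 0.820·2.280 − 0.69 − 0.28 = 0.900.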